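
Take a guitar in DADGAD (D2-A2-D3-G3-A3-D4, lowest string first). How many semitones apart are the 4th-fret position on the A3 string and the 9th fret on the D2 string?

14 semitones

A3 at fret 4 → C#4 (MIDI 61); D2 at fret 9 → B2 (MIDI 47).
61 − 47 = 14, so the two pitches are 14 semitones apart, with C#4 the higher.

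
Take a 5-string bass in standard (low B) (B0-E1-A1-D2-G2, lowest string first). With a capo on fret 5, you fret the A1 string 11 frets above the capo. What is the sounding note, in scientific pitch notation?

The capo raises the open A1 by 5 semitones to D2; fretting 11 more gives A1 + 5 + 11 = A1 + 16 semitones = C#3.
(Also written Db.)

C#3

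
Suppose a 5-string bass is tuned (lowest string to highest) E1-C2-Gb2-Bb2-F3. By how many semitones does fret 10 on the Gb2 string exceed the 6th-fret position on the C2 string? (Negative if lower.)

10 semitones

Gb2 at fret 10 → E3 (MIDI 52); C2 at fret 6 → Gb2 (MIDI 42).
52 − 42 = 10, so the two pitches are 10 semitones apart.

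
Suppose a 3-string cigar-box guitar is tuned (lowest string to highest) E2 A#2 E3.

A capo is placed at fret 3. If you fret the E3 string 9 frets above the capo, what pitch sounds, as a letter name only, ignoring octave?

The capo raises the open E3 by 3 semitones to G3; fretting 9 more gives E3 + 3 + 9 = E3 + 12 semitones, landing on E.

E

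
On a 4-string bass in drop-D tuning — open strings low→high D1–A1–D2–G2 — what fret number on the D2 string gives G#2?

6

G#2 is 6 semitones above the open D2 (D–D#–E–F–F#–G–G#), so it sits at fret 6.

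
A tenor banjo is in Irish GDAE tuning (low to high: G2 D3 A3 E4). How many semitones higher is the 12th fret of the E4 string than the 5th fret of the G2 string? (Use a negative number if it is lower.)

28 semitones

E4 at fret 12 → E5 (MIDI 76); G2 at fret 5 → C3 (MIDI 48).
76 − 48 = 28, so the two pitches are 28 semitones apart.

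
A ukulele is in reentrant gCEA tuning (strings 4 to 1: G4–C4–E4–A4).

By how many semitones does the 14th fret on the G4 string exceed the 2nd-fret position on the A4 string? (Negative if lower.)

G4 at fret 14 → A5 (MIDI 81); A4 at fret 2 → B4 (MIDI 71).
81 − 71 = 10, so the two pitches are 10 semitones apart.

10 semitones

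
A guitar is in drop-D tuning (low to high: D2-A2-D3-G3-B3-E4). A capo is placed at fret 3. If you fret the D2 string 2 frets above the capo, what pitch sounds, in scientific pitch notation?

The capo raises the open D2 by 3 semitones to F2; fretting 2 more gives D2 + 3 + 2 = D2 + 5 semitones = G2.

G2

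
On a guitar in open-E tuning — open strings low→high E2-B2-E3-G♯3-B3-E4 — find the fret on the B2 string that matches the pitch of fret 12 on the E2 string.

5

E2 at fret 12 is E2 + 12 semitones = E3.
The open B2 string is 7 semitones above the open E2, so the same pitch on the B2 string lies at fret 12 − 7 = 5.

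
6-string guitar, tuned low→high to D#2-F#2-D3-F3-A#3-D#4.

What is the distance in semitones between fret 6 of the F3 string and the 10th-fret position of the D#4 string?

14 semitones

F3 at fret 6 → B3 (MIDI 59); D#4 at fret 10 → C#5 (MIDI 73).
59 − 73 = -14, so the two pitches are 14 semitones apart, with C#5 the higher.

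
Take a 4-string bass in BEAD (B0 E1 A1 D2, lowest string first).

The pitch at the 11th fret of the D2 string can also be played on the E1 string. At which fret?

D2 at fret 11 is D2 + 11 semitones = C#3.
The open E1 string is 10 semitones below the open D2, so the same pitch on the E1 string lies at fret 11 + 10 = 21.

21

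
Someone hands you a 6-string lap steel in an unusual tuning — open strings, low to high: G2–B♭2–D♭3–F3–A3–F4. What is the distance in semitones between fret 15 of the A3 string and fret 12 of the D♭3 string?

11 semitones

A3 at fret 15 → C5 (MIDI 72); D♭3 at fret 12 → D♭4 (MIDI 61).
72 − 61 = 11, so the two pitches are 11 semitones apart, with C5 the higher.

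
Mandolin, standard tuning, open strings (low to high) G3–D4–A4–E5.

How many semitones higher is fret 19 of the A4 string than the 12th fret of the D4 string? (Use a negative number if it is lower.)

A4 at fret 19 → E6 (MIDI 88); D4 at fret 12 → D5 (MIDI 74).
88 − 74 = 14, so the two pitches are 14 semitones apart.

14 semitones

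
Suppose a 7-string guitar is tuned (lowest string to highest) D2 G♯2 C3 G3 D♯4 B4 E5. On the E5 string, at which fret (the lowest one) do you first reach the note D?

From E5, count semitones up the chromatic scale until reaching D: E–F–F#–G–…–C–C#–D — 10 steps.

10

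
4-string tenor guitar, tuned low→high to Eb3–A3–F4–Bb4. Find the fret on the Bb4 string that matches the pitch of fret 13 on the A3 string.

0

Fret 13 on A3 is MIDI 57 + 13 = 70 (Bb4). On the Bb4 string (open MIDI 70), that pitch is 70 − 70 = fret 0.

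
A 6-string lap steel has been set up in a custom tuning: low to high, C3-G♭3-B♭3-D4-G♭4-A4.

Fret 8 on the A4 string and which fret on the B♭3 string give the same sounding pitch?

A4 at fret 8 is A4 + 8 semitones = F5.
The open B♭3 string is 11 semitones below the open A4, so the same pitch on the B♭3 string lies at fret 8 + 11 = 19.

19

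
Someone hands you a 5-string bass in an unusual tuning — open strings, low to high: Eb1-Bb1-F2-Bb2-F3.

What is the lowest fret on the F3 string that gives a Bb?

From F3, count semitones up the chromatic scale until reaching Bb: F–Gb–G–Ab–A–Bb — 5 steps.

5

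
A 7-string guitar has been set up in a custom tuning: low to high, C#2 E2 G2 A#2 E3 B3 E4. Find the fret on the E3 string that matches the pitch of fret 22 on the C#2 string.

Fret 22 on C#2 is MIDI 37 + 22 = 59 (B3). On the E3 string (open MIDI 52), that pitch is 59 − 52 = fret 7.

7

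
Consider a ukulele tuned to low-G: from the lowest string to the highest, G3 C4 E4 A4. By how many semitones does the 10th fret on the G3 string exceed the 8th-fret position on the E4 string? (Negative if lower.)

-7 semitones

G3 at fret 10 → F4 (MIDI 65); E4 at fret 8 → C5 (MIDI 72).
65 − 72 = -7, so the two pitches are 7 semitones apart.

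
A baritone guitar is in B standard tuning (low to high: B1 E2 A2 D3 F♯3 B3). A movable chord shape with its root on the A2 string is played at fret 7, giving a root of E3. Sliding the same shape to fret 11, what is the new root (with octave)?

G♯3

Moving from fret 7 to fret 11 shifts the root by 4 semitones.
E3 up 4 semitones is G♯3.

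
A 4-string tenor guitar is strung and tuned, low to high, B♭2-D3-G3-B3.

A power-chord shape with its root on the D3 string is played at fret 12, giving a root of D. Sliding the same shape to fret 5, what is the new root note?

G

Moving from fret 12 to fret 5 shifts the root by -7 semitones.
D down 7 semitones is G.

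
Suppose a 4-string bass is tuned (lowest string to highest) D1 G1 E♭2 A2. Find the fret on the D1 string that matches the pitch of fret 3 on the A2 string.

22

Fret 3 on A2 is MIDI 45 + 3 = 48 (C3). On the D1 string (open MIDI 26), that pitch is 48 − 26 = fret 22.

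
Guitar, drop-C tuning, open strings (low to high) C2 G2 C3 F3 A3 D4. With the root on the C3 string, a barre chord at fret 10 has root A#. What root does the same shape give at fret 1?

C#

Moving from fret 10 to fret 1 shifts the root by -9 semitones.
A# down 9 semitones is C#.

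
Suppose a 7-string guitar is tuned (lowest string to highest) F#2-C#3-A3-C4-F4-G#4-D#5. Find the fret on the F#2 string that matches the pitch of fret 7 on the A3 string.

A3 at fret 7 is A3 + 7 semitones = E4.
The open F#2 string is 15 semitones below the open A3, so the same pitch on the F#2 string lies at fret 7 + 15 = 22.

22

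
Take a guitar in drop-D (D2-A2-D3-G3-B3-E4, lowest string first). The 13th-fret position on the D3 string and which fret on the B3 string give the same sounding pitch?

4

D3 at fret 13 is D3 + 13 semitones = D#4.
The open B3 string is 9 semitones above the open D3, so the same pitch on the B3 string lies at fret 13 − 9 = 4.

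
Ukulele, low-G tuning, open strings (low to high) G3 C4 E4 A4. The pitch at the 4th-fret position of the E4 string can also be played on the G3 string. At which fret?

E4 at fret 4 is E4 + 4 semitones = G#4.
The open G3 string is 9 semitones below the open E4, so the same pitch on the G3 string lies at fret 4 + 9 = 13.

13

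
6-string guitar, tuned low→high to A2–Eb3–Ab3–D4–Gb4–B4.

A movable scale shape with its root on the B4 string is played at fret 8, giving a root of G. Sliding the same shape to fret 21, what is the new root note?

Moving from fret 8 to fret 21 shifts the root by 13 semitones.
G up 13 semitones is Ab.

Ab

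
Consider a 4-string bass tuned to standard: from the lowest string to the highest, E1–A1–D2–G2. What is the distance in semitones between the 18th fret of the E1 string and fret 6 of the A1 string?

7 semitones

E1 at fret 18 → A#2 (MIDI 46); A1 at fret 6 → D#2 (MIDI 39).
46 − 39 = 7, so the two pitches are 7 semitones apart, with A#2 the higher.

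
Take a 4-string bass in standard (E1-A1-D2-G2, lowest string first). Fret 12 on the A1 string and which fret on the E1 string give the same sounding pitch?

17

Fret 12 on A1 is MIDI 33 + 12 = 45 (A2). On the E1 string (open MIDI 28), that pitch is 45 − 28 = fret 17.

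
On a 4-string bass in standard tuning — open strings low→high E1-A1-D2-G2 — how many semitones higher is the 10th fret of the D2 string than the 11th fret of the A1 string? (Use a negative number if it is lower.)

4 semitones

D2 at fret 10 → C3 (MIDI 48); A1 at fret 11 → G#2 (MIDI 44).
48 − 44 = 4, so the two pitches are 4 semitones apart.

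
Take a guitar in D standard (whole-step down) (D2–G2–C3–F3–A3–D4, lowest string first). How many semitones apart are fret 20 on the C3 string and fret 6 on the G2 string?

C3 at fret 20 → G#4 (MIDI 68); G2 at fret 6 → C#3 (MIDI 49).
68 − 49 = 19, so the two pitches are 19 semitones apart, with G#4 the higher.

19 semitones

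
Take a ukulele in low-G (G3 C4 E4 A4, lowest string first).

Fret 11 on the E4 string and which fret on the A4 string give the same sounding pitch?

E4 at fret 11 is E4 + 11 semitones = D#5.
The open A4 string is 5 semitones above the open E4, so the same pitch on the A4 string lies at fret 11 − 5 = 6.

6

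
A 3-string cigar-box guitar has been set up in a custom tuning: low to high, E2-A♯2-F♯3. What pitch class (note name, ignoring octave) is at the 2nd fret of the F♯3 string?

G♯

F♯3 is MIDI 54. Adding 2 gives 56; 56 mod 12 = 8, i.e. G♯.
(Equivalently spelled A♭.)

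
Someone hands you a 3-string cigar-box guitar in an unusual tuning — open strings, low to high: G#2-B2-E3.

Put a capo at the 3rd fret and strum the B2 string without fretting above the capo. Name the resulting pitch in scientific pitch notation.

The capo raises the open B2 by 3 semitones to D3; fretting 0 more gives B2 + 3 + 0 = B2 + 3 semitones = D3.

D3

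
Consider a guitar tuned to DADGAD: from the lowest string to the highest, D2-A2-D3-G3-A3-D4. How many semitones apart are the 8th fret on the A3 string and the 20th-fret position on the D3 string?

A3 at fret 8 → F4 (MIDI 65); D3 at fret 20 → A#4 (MIDI 70).
65 − 70 = -5, so the two pitches are 5 semitones apart, with A#4 the higher.

5 semitones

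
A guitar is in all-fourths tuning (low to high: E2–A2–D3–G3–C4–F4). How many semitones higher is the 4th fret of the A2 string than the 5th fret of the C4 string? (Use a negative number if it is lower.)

A2 at fret 4 → C#3 (MIDI 49); C4 at fret 5 → F4 (MIDI 65).
49 − 65 = -16, so the two pitches are 16 semitones apart.

-16 semitones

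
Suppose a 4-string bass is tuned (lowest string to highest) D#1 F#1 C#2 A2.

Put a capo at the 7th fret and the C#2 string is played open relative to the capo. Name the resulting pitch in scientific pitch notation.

The capo raises the open C#2 by 7 semitones to G#2; fretting 0 more gives C#2 + 7 + 0 = C#2 + 7 semitones = G#2.

G#2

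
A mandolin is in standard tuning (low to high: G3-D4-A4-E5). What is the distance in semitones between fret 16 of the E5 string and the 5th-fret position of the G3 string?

32 semitones

E5 at fret 16 → G#6 (MIDI 92); G3 at fret 5 → C4 (MIDI 60).
92 − 60 = 32, so the two pitches are 32 semitones apart, with G#6 the higher.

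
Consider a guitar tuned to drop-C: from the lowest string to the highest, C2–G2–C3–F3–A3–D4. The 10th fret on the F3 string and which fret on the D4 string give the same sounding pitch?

Fret 10 on F3 is MIDI 53 + 10 = 63 (D#4). On the D4 string (open MIDI 62), that pitch is 63 − 62 = fret 1.

1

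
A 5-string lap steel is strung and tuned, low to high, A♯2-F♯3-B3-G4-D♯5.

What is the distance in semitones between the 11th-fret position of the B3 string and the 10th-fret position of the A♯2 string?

14 semitones

B3 at fret 11 → A♯4 (MIDI 70); A♯2 at fret 10 → G♯3 (MIDI 56).
70 − 56 = 14, so the two pitches are 14 semitones apart, with A♯4 the higher.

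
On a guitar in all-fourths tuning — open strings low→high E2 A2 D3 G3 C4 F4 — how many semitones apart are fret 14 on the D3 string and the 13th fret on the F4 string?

14 semitones

D3 at fret 14 → E4 (MIDI 64); F4 at fret 13 → F♯5 (MIDI 78).
64 − 78 = -14, so the two pitches are 14 semitones apart, with F♯5 the higher.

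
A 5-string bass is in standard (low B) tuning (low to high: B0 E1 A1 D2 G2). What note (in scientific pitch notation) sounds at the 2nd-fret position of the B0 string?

Each fret is one semitone, so B0 + 2 = C#1.

C#1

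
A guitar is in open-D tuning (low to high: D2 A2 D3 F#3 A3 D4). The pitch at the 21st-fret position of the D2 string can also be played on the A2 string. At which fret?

14

Fret 21 on D2 is MIDI 38 + 21 = 59 (B3). On the A2 string (open MIDI 45), that pitch is 59 − 45 = fret 14.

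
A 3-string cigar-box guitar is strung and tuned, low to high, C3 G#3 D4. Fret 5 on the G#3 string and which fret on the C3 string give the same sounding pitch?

13

Fret 5 on G#3 is MIDI 56 + 5 = 61 (C#4). On the C3 string (open MIDI 48), that pitch is 61 − 48 = fret 13.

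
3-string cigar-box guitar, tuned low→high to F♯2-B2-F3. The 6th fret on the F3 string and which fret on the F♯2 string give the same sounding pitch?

F3 at fret 6 is F3 + 6 semitones = B3.
The open F♯2 string is 11 semitones below the open F3, so the same pitch on the F♯2 string lies at fret 6 + 11 = 17.

17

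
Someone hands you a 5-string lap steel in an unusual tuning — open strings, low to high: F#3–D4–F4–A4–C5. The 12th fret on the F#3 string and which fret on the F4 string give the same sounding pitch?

1

F#3 at fret 12 is F#3 + 12 semitones = F#4.
The open F4 string is 11 semitones above the open F#3, so the same pitch on the F4 string lies at fret 12 − 11 = 1.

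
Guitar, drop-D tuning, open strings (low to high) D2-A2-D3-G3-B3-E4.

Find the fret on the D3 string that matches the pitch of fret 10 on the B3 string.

B3 at fret 10 is B3 + 10 semitones = A4.
The open D3 string is 9 semitones below the open B3, so the same pitch on the D3 string lies at fret 10 + 9 = 19.

19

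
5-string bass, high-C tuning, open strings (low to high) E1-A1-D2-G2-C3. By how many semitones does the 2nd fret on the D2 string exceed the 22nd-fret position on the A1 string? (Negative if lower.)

D2 at fret 2 → E2 (MIDI 40); A1 at fret 22 → G3 (MIDI 55).
40 − 55 = -15, so the two pitches are 15 semitones apart.

-15 semitones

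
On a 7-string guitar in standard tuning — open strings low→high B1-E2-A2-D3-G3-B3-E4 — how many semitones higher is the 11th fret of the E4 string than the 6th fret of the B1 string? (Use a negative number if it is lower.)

E4 at fret 11 → D#5 (MIDI 75); B1 at fret 6 → F2 (MIDI 41).
75 − 41 = 34, so the two pitches are 34 semitones apart.

34 semitones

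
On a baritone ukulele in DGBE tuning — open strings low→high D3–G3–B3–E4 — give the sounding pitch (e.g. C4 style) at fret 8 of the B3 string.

The open B3 string plus 8 semitones: B–C–C#–D–D#–E–F–F#–G.
The walk passes from B into C once, so the octave number goes from 3 to 4.

G4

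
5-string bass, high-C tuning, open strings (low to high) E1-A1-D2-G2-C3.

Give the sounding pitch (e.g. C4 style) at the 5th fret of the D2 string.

The open D2 string plus 5 semitones: D–D#–E–F–F#–G.
No B→C boundary is crossed, so the octave stays at 2.

G2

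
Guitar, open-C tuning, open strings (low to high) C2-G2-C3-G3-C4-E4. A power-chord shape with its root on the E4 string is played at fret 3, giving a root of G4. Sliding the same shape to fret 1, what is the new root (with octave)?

F4

Moving from fret 3 to fret 1 shifts the root by -2 semitones.
G4 down 2 semitones is F4.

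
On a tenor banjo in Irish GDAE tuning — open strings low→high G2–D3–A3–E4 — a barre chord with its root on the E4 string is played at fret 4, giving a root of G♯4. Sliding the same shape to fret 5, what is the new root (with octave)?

A4

Moving from fret 4 to fret 5 shifts the root by 1 semitone.
G♯4 up 1 semitone is A4.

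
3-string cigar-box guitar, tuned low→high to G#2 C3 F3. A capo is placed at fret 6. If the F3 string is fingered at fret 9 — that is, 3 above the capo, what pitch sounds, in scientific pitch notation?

The capo raises the open F3 by 6 semitones to B3; fretting 3 more gives F3 + 6 + 3 = F3 + 9 semitones = D4.

D4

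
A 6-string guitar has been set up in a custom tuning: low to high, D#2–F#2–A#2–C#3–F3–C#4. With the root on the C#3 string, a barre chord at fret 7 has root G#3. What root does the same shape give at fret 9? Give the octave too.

A#3

Moving from fret 7 to fret 9 shifts the root by 2 semitones.
G#3 up 2 semitones is A#3.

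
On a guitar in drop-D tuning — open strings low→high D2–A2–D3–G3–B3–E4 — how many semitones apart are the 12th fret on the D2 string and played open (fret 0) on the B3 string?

D2 at fret 12 → D3 (MIDI 50); B3 at fret 0 → B3 (MIDI 59).
50 − 59 = -9, so the two pitches are 9 semitones apart, with B3 the higher.

9 semitones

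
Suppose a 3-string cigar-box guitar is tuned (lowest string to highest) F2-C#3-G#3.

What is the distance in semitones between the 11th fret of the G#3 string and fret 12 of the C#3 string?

6 semitones

G#3 at fret 11 → G4 (MIDI 67); C#3 at fret 12 → C#4 (MIDI 61).
67 − 61 = 6, so the two pitches are 6 semitones apart, with G4 the higher.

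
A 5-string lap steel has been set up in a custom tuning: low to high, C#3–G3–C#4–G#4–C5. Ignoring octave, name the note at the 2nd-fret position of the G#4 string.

The open G#4 string plus 2 semitones: G#–A–A#.

A#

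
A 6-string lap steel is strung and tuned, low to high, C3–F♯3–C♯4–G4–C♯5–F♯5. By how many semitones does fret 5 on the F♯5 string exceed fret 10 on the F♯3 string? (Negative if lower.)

F♯5 at fret 5 → B5 (MIDI 83); F♯3 at fret 10 → E4 (MIDI 64).
83 − 64 = 19, so the two pitches are 19 semitones apart.

19 semitones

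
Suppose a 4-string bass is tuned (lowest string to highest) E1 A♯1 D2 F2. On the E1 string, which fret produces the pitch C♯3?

C♯3 is 21 semitones above the open E1 (E–F–F#–G–…–B–C–C#), so it sits at fret 21.

21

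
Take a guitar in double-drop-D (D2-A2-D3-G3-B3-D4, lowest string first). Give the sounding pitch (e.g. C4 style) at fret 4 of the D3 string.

D3 is MIDI 50. Adding 4 gives 54, which is F#3.

F#3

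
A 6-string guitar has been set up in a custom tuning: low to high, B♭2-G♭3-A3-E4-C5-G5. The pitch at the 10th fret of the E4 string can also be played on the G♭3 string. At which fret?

20

Fret 10 on E4 is MIDI 64 + 10 = 74 (D5). On the G♭3 string (open MIDI 54), that pitch is 74 − 54 = fret 20.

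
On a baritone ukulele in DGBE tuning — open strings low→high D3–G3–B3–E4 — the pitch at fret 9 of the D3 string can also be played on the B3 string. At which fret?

D3 at fret 9 is D3 + 9 semitones = B3.
The open B3 string is 9 semitones above the open D3, so the same pitch on the B3 string lies at fret 9 − 9 = 0.

0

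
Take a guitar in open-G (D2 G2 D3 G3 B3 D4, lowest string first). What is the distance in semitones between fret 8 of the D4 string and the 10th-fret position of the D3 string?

D4 at fret 8 → A♯4 (MIDI 70); D3 at fret 10 → C4 (MIDI 60).
70 − 60 = 10, so the two pitches are 10 semitones apart, with A♯4 the higher.

10 semitones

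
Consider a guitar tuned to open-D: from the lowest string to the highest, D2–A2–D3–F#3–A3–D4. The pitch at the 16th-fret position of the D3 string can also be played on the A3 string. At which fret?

9

Fret 16 on D3 is MIDI 50 + 16 = 66 (F#4). On the A3 string (open MIDI 57), that pitch is 66 − 57 = fret 9.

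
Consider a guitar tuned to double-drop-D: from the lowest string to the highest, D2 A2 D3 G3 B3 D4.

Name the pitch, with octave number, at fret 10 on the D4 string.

D4 is MIDI 62. Adding 10 gives 72, which is C5.

C5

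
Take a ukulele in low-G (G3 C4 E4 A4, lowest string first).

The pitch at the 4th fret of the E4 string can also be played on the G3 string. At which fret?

13

Fret 4 on E4 is MIDI 64 + 4 = 68 (G♯4). On the G3 string (open MIDI 55), that pitch is 68 − 55 = fret 13.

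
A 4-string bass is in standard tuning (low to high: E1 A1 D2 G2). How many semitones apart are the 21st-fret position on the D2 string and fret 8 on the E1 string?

D2 at fret 21 → B3 (MIDI 59); E1 at fret 8 → C2 (MIDI 36).
59 − 36 = 23, so the two pitches are 23 semitones apart, with B3 the higher.

23 semitones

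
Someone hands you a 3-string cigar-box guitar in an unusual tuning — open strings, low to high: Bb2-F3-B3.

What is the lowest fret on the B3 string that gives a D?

From B3, count semitones up the chromatic scale until reaching D: B–C–Db–D — 3 steps.

3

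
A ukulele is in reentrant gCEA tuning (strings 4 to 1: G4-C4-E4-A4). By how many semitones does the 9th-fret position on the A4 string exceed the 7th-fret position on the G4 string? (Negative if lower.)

4 semitones

A4 at fret 9 → F♯5 (MIDI 78); G4 at fret 7 → D5 (MIDI 74).
78 − 74 = 4, so the two pitches are 4 semitones apart.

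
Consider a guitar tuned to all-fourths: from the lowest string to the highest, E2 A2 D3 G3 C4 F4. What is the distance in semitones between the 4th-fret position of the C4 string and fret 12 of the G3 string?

C4 at fret 4 → E4 (MIDI 64); G3 at fret 12 → G4 (MIDI 67).
64 − 67 = -3, so the two pitches are 3 semitones apart, with G4 the higher.

3 semitones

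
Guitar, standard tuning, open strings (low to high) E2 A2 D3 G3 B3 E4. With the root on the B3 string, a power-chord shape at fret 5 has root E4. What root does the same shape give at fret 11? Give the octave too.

A#4

Moving from fret 5 to fret 11 shifts the root by 6 semitones.
E4 up 6 semitones is A#4.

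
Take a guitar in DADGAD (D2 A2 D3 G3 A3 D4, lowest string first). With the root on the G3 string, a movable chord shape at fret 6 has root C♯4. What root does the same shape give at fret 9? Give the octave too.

E4

Moving from fret 6 to fret 9 shifts the root by 3 semitones.
C♯4 up 3 semitones is E4.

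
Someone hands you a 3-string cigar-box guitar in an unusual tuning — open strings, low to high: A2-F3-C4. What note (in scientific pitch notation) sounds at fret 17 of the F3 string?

Bb4

F3 is MIDI 53. Adding 17 gives 70, which is Bb4.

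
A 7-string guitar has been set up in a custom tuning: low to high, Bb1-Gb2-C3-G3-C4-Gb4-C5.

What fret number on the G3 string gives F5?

F5 is 22 semitones above the open G3 (G–Ab–A–Bb–…–Eb–E–F), so it sits at fret 22.

22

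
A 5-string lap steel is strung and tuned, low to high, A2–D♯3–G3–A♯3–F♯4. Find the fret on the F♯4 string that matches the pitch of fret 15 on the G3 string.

Fret 15 on G3 is MIDI 55 + 15 = 70 (A♯4). On the F♯4 string (open MIDI 66), that pitch is 70 − 66 = fret 4.

4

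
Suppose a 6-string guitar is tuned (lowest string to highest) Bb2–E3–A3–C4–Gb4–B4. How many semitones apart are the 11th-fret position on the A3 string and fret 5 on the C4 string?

A3 at fret 11 → Ab4 (MIDI 68); C4 at fret 5 → F4 (MIDI 65).
68 − 65 = 3, so the two pitches are 3 semitones apart, with Ab4 the higher.

3 semitones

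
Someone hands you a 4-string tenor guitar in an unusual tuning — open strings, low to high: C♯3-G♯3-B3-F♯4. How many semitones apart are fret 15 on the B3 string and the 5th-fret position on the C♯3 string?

20 semitones

B3 at fret 15 → D5 (MIDI 74); C♯3 at fret 5 → F♯3 (MIDI 54).
74 − 54 = 20, so the two pitches are 20 semitones apart, with D5 the higher.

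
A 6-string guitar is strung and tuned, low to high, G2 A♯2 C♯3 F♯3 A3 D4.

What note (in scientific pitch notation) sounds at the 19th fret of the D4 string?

D4 is MIDI 62. Adding 19 gives 81, which is A5.

A5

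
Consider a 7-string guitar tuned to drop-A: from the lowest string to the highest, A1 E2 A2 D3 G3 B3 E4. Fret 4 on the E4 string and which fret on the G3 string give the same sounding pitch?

13

Fret 4 on E4 is MIDI 64 + 4 = 68 (G#4). On the G3 string (open MIDI 55), that pitch is 68 − 55 = fret 13.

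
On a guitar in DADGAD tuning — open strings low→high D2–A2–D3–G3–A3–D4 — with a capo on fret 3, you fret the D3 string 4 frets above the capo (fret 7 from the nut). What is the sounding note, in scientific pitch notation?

A3

The capo raises the open D3 by 3 semitones to F3; fretting 4 more gives D3 + 3 + 4 = D3 + 7 semitones = A3.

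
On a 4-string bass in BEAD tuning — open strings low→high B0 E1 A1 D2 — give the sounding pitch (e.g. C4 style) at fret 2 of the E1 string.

F♯1

Each fret is one semitone, so E1 + 2 = F♯1.
(Equivalently spelled G♭1.)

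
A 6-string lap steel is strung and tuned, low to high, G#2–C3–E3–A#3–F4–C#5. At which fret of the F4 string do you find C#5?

C#5 is 8 semitones above the open F4 (F–F#–G–G#–A–A#–B–C–C#), so it sits at fret 8.

8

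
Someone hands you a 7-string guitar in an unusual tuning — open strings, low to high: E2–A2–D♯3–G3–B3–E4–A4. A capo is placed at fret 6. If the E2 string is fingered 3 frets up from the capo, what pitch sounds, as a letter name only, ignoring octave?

C♯

The capo raises the open E2 by 6 semitones to A♯2; fretting 3 more gives E2 + 6 + 3 = E2 + 9 semitones, landing on C♯.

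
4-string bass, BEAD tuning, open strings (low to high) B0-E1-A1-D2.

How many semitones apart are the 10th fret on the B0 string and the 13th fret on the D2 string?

B0 at fret 10 → A1 (MIDI 33); D2 at fret 13 → D♯3 (MIDI 51).
33 − 51 = -18, so the two pitches are 18 semitones apart, with D♯3 the higher.

18 semitones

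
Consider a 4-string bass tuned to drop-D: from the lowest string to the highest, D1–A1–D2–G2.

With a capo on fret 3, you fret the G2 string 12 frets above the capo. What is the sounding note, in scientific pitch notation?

A#3

The capo raises the open G2 by 3 semitones to A#2; fretting 12 more gives G2 + 3 + 12 = G2 + 15 semitones = A#3.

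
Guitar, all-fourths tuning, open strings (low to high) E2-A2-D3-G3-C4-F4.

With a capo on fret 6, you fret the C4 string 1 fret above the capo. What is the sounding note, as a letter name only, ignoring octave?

The capo raises the open C4 by 6 semitones to F#4; fretting 1 more gives C4 + 6 + 1 = C4 + 7 semitones, landing on G.

G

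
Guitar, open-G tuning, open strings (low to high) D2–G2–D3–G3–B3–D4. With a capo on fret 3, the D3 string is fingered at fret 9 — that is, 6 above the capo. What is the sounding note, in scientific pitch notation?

The capo raises the open D3 by 3 semitones to F3; fretting 6 more gives D3 + 3 + 6 = D3 + 9 semitones = B3.

B3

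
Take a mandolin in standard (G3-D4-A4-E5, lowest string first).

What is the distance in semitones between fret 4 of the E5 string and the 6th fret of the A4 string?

E5 at fret 4 → G♯5 (MIDI 80); A4 at fret 6 → D♯5 (MIDI 75).
80 − 75 = 5, so the two pitches are 5 semitones apart, with G♯5 the higher.

5 semitones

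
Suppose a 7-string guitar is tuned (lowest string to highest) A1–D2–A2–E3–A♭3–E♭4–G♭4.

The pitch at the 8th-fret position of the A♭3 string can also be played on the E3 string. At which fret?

12

Fret 8 on A♭3 is MIDI 56 + 8 = 64 (E4). On the E3 string (open MIDI 52), that pitch is 64 − 52 = fret 12.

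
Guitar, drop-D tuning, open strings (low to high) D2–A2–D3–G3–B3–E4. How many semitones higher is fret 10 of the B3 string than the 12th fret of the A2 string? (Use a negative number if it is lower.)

12 semitones

B3 at fret 10 → A4 (MIDI 69); A2 at fret 12 → A3 (MIDI 57).
69 − 57 = 12, so the two pitches are 12 semitones apart.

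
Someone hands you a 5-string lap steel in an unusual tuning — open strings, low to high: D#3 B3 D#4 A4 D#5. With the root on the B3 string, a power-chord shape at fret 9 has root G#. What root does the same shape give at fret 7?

Moving from fret 9 to fret 7 shifts the root by -2 semitones.
G# down 2 semitones is F#.

F#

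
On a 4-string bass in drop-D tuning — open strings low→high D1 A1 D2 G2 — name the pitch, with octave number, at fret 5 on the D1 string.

G1

D1 is MIDI 26. Adding 5 gives 31, which is G1.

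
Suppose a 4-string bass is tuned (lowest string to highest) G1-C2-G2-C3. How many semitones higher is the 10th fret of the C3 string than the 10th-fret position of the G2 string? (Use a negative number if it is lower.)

5 semitones

C3 at fret 10 → A#3 (MIDI 58); G2 at fret 10 → F3 (MIDI 53).
58 − 53 = 5, so the two pitches are 5 semitones apart.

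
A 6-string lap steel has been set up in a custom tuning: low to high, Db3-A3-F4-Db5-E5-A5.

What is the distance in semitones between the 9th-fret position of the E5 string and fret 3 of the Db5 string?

9 semitones

E5 at fret 9 → Db6 (MIDI 85); Db5 at fret 3 → E5 (MIDI 76).
85 − 76 = 9, so the two pitches are 9 semitones apart, with Db6 the higher.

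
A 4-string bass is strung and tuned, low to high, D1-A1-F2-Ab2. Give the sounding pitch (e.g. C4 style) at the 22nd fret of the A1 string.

The open A1 string plus 22 semitones: A–Bb–B–C–…–F–Gb–G.
The walk passes from B into C 2 times, so the octave number goes from 1 to 3.

G3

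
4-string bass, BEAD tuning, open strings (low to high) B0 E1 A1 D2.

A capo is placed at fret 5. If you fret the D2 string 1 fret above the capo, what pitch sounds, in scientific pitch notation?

G#2

The capo raises the open D2 by 5 semitones to G2; fretting 1 more gives D2 + 5 + 1 = D2 + 6 semitones = G#2.
(Also written Ab.)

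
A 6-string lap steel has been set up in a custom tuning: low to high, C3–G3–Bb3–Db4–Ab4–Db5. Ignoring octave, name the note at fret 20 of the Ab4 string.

E

The open Ab4 string plus 20 semitones: Ab–A–Bb–B–…–D–Eb–E.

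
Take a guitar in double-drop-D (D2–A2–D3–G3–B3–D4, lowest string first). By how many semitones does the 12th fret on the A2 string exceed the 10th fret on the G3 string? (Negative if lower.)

A2 at fret 12 → A3 (MIDI 57); G3 at fret 10 → F4 (MIDI 65).
57 − 65 = -8, so the two pitches are 8 semitones apart.

-8 semitones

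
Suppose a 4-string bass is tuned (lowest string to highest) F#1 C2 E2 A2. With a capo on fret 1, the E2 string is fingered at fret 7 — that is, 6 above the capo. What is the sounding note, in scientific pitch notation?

B2

The capo raises the open E2 by 1 semitone to F2; fretting 6 more gives E2 + 1 + 6 = E2 + 7 semitones = B2.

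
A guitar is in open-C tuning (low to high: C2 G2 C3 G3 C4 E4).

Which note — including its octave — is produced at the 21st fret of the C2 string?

A3

Each fret is one semitone, so C2 + 21 = A3.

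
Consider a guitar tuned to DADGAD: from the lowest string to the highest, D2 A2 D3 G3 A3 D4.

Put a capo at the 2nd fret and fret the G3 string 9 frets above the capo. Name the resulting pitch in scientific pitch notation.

The capo raises the open G3 by 2 semitones to A3; fretting 9 more gives G3 + 2 + 9 = G3 + 11 semitones = F♯4.
(Also written G♭.)

F♯4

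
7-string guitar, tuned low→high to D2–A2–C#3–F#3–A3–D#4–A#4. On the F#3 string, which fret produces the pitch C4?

6

C4 is 6 semitones above the open F#3 (F#–G–G#–A–A#–B–C), so it sits at fret 6.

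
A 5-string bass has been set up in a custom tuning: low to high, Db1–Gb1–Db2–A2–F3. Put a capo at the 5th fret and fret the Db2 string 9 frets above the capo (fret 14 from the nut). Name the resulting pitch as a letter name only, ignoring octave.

The capo raises the open Db2 by 5 semitones to Gb2; fretting 9 more gives Db2 + 5 + 9 = Db2 + 14 semitones, landing on Eb.
(Also written D#.)

Eb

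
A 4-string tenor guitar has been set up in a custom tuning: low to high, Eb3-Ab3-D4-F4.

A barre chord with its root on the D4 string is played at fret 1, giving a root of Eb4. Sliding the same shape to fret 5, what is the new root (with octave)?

G4

Moving from fret 1 to fret 5 shifts the root by 4 semitones.
Eb4 up 4 semitones is G4.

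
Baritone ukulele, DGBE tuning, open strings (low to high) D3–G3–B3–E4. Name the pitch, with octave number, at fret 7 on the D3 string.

A3

Each fret is one semitone, so D3 + 7 = A3.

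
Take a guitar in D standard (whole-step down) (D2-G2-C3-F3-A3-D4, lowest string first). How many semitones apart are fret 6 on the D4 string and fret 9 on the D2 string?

D4 at fret 6 → G♯4 (MIDI 68); D2 at fret 9 → B2 (MIDI 47).
68 − 47 = 21, so the two pitches are 21 semitones apart, with G♯4 the higher.

21 semitones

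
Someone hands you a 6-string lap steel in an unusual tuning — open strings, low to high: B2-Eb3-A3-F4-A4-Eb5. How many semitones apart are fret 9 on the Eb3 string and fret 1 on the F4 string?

Eb3 at fret 9 → C4 (MIDI 60); F4 at fret 1 → Gb4 (MIDI 66).
60 − 66 = -6, so the two pitches are 6 semitones apart, with Gb4 the higher.

6 semitones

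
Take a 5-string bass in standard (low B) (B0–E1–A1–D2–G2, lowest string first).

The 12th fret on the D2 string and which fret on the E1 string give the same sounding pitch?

22

D2 at fret 12 is D2 + 12 semitones = D3.
The open E1 string is 10 semitones below the open D2, so the same pitch on the E1 string lies at fret 12 + 10 = 22.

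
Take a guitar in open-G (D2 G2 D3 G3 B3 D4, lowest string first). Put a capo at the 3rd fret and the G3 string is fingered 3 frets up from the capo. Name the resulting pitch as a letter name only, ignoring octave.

C#

The capo raises the open G3 by 3 semitones to A#3; fretting 3 more gives G3 + 3 + 3 = G3 + 6 semitones, landing on C#.
(Also written Db.)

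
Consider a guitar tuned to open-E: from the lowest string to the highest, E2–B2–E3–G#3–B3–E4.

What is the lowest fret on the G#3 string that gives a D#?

7

From G#3, count semitones up the chromatic scale until reaching D#: G#–A–A#–B–C–C#–D–D# — 7 steps.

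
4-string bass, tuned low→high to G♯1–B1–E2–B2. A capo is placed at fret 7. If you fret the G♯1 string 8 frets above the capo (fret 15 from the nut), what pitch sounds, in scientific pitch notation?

The capo raises the open G♯1 by 7 semitones to D♯2; fretting 8 more gives G♯1 + 7 + 8 = G♯1 + 15 semitones = B2.

B2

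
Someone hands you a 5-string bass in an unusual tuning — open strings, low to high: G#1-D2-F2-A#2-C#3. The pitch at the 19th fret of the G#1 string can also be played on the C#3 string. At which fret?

G#1 at fret 19 is G#1 + 19 semitones = D#3.
The open C#3 string is 17 semitones above the open G#1, so the same pitch on the C#3 string lies at fret 19 − 17 = 2.

2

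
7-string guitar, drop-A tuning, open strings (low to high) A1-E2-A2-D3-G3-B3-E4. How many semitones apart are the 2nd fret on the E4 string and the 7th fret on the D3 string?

9 semitones

E4 at fret 2 → F#4 (MIDI 66); D3 at fret 7 → A3 (MIDI 57).
66 − 57 = 9, so the two pitches are 9 semitones apart, with F#4 the higher.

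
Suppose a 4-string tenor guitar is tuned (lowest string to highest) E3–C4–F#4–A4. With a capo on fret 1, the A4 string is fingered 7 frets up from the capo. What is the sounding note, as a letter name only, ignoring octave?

F

The capo raises the open A4 by 1 semitone to A#4; fretting 7 more gives A4 + 1 + 7 = A4 + 8 semitones, landing on F.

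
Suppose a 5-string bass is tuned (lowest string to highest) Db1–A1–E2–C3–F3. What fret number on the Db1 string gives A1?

A1 is 8 semitones above the open Db1 (Db–D–Eb–E–F–Gb–G–Ab–A), so it sits at fret 8.

8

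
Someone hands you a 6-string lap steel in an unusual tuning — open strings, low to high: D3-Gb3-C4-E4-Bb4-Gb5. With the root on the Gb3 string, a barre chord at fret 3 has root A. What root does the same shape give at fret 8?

D

Moving from fret 3 to fret 8 shifts the root by 5 semitones.
A up 5 semitones is D.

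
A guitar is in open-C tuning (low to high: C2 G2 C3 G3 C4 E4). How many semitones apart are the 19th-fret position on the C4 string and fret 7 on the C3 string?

C4 at fret 19 → G5 (MIDI 79); C3 at fret 7 → G3 (MIDI 55).
79 − 55 = 24, so the two pitches are 24 semitones apart, with G5 the higher.

24 semitones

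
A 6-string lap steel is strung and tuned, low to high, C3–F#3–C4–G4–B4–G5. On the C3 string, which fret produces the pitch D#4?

15

D#4 is 15 semitones above the open C3 (C–C#–D–D#–…–C#–D–D#), so it sits at fret 15.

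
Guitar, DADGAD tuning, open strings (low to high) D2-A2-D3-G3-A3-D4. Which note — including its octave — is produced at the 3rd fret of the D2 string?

The open D2 string plus 3 semitones: D–D#–E–F.
No B→C boundary is crossed, so the octave stays at 2.

F2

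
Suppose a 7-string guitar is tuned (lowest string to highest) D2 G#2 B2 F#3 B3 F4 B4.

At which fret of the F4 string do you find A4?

4

A4 is 4 semitones above the open F4 (F–F#–G–G#–A), so it sits at fret 4.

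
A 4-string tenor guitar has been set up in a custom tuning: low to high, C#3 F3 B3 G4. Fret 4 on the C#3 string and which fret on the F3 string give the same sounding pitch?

C#3 at fret 4 is C#3 + 4 semitones = F3.
The open F3 string is 4 semitones above the open C#3, so the same pitch on the F3 string lies at fret 4 − 4 = 0.

0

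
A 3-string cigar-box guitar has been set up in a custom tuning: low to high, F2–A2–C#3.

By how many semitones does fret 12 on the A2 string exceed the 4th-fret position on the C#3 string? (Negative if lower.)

A2 at fret 12 → A3 (MIDI 57); C#3 at fret 4 → F3 (MIDI 53).
57 − 53 = 4, so the two pitches are 4 semitones apart.

4 semitones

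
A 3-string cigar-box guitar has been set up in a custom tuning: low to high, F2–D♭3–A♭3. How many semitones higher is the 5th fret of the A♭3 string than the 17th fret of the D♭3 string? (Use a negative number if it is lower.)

A♭3 at fret 5 → D♭4 (MIDI 61); D♭3 at fret 17 → G♭4 (MIDI 66).
61 − 66 = -5, so the two pitches are 5 semitones apart.

-5 semitones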